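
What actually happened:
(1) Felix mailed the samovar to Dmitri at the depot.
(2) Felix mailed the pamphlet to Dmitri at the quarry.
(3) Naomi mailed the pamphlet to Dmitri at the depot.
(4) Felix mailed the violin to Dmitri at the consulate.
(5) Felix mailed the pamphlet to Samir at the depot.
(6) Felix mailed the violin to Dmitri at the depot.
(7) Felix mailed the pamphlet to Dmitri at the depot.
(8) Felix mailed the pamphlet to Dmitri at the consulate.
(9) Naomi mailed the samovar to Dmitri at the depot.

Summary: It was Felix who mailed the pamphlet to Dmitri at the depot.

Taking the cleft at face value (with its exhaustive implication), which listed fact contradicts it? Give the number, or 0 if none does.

3

The cleft puts "Felix" in focus and presupposes the open proposition with same thing, recipient, setting (the pamphlet / Dmitri / at the depot).
The exhaustive reading says no other agent fits that background.
Fact (3) shares the background but with agent = Naomi; exhaustivity is violated.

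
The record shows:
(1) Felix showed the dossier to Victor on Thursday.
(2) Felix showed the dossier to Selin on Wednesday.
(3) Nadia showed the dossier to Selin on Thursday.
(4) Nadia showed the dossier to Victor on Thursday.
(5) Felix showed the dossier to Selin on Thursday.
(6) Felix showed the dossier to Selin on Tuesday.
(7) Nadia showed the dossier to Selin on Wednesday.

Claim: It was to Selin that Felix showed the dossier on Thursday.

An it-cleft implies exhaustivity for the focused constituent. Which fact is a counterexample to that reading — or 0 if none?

Focus of the cleft: "Selin" (the recipient). Presupposed background: agent = Felix, thing = the dossier, setting = on Thursday.
Exhaustivity: Selin is the only recipient satisfying that background.
Fact (1) shares the background but with recipient = Victor; exhaustivity is violated.

1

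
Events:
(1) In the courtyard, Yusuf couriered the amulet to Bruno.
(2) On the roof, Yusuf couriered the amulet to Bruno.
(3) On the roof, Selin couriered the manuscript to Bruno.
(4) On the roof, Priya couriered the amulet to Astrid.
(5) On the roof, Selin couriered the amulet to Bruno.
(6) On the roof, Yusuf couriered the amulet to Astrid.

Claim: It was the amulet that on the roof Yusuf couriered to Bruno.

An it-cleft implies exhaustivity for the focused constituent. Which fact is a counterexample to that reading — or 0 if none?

0

The cleft puts "the amulet" in focus and presupposes the open proposition with same agent, recipient, setting (Yusuf / Bruno / on the roof).
The exhaustive reading says no other thing fits that background.
No listed fact matches the background with a different thing. Exhaustivity holds.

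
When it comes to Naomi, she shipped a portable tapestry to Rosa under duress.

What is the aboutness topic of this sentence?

Naomi

The construction explicitly marks "Naomi" as what the sentence is about — the topic.
The remainder of the clause is the comment (what is said about the topic).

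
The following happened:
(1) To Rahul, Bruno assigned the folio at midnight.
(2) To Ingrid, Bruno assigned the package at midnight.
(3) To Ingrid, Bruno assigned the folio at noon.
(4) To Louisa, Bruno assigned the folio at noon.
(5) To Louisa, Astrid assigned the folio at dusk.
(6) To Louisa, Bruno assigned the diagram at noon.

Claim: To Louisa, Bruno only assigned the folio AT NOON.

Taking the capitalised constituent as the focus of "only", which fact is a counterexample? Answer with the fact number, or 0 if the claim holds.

0

The capitals mark "at noon" as focus. So "only" rules out other settings, with the rest (agent = Bruno, thing = the folio, recipient = Louisa) as background.
No fact matches agent = Bruno, thing = the folio, recipient = Louisa with a different setting — every other fact differs on at least one backgrounded slot. So no fact refutes it.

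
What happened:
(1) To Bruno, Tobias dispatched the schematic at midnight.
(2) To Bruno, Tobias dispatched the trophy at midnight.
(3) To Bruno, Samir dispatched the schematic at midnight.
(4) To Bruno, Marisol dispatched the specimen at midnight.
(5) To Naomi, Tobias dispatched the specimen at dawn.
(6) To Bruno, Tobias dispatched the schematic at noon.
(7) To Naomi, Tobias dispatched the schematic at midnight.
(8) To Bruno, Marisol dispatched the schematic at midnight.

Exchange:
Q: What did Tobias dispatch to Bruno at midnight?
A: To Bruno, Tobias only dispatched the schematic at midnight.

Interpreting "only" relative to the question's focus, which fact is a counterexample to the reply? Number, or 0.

The question "What did ...?" targets the thing, so in the reply the focus falls on "the schematic".
"Only" then excludes alternative things while the background — Tobias as agent and Bruno as recipient and at midnight as setting — is held fixed.
Fact (2) keeps Tobias as agent and Bruno as recipient and at midnight as setting but has thing = the trophy; that refutes the reply.
(Fact (6) would refute a reading with focus on the setting — but that is not what the question asks.)

2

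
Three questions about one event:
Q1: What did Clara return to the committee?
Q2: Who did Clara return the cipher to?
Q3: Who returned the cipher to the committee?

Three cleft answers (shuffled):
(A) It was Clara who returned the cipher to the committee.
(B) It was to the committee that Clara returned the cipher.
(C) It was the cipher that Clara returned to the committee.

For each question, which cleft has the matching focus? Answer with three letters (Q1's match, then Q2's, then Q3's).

CBA

Q1 asks about the direct object; cleft (C) focuses "the cipher", which is the direct object — so Q1 → C.
Q2 asks about the recipient; cleft (B) focuses "to the committee", which is the recipient — so Q2 → B.
Q3 asks about the subject (agent); cleft (A) focuses "Clara", which is the subject (agent) — so Q3 → A.
Mapping: Q1→C, Q2→B, Q3→A.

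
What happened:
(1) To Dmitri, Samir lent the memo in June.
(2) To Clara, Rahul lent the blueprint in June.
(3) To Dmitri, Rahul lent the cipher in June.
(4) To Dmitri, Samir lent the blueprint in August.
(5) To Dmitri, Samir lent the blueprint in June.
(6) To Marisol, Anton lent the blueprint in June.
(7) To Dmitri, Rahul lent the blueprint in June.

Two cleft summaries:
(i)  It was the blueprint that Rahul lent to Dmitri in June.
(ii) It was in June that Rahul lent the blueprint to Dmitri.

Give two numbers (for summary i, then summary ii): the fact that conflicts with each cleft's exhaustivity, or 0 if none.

Summary (i) focuses "the blueprint" (the thing); background Rahul as agent and Dmitri as recipient and in June as setting. Fact (3) matches that background with thing = the cipher — refutes (i).
Summary (ii) focuses "in June" (the setting); background Rahul as agent and the blueprint as thing and Dmitri as recipient. No fact matches that background with a different setting, so 0.

3, 0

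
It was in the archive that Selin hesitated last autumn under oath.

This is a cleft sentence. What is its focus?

In an it-cleft "It was X that/who ...", the clefted constituent X is the focus; the that/who-clause expresses the presupposed open proposition.
Here the focus is "in the archive". The backgrounded (presupposed) material includes "Selin", "last autumn" and "under oath".

in the archive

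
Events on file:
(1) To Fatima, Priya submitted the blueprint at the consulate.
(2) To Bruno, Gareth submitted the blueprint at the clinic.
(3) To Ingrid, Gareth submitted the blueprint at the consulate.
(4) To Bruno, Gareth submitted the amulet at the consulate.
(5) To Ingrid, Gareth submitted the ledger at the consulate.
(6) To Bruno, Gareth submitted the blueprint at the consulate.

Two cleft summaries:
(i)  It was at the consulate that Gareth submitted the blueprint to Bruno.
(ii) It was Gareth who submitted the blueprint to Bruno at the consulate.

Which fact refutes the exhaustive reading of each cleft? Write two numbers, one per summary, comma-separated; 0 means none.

(i): focus "at the consulate". Looking for same agent, thing, recipient (Gareth / the blueprint / Bruno) with some other setting — fact (2) has at the clinic there. Refuted.
(ii): focus "Gareth". No fact shares same thing, recipient, setting (the blueprint / Bruno / at the consulate) with a different agent. 0.

2, 0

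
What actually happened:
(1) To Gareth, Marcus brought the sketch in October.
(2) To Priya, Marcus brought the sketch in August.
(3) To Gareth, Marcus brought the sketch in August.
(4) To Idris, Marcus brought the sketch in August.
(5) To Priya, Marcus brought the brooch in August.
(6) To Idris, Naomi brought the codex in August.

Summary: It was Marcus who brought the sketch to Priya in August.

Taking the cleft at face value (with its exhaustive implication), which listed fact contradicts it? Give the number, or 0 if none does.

The cleft puts "Marcus" in focus and presupposes the open proposition with thing = the sketch, recipient = Priya, setting = in August.
The exhaustive reading says no other agent fits that background.
Every other fact differs from the presupposition on some backgrounded slot, so none challenges the exhaustivity.

0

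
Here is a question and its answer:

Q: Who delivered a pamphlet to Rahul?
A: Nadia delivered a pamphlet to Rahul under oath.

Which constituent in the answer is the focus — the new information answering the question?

Nadia

The wh-word "who" asks about the subject (agent).
In the answer, "a pamphlet" and "to Rahul" are given — repeated from the question.
"under oath" is also new, but it specifies the manner, which is not what the question asks about — so it is not the focus.
The constituent filling the subject (agent) gap is "Nadia"; that is the focus.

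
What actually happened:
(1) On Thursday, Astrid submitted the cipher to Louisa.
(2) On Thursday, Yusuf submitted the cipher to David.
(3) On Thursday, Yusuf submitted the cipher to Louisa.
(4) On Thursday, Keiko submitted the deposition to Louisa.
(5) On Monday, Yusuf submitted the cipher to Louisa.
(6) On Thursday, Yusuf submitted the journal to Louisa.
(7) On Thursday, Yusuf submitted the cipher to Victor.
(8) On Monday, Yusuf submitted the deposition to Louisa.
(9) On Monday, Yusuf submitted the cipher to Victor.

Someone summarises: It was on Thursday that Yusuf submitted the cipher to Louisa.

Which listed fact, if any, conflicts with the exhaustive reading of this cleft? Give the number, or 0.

The cleft puts "on Thursday" in focus and presupposes the open proposition with Yusuf as agent and the cipher as thing and Louisa as recipient.
Exhaustivity: on Thursday is the only setting satisfying that background.
But fact (5) also has Yusuf as agent and the cipher as thing and Louisa as recipient, with setting = on Monday — so the exhaustive reading fails.

5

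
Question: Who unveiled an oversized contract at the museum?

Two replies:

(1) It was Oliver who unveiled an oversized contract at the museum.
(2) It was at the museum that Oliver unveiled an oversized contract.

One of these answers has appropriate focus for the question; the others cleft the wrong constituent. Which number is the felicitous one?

The question word "who" targets the subject (agent).
Option (1) clefts "Oliver" — that matches what the question asks about.
Option (2) clefts "at the museum" — the location, not what was asked.
So the congruent reply is (1).

1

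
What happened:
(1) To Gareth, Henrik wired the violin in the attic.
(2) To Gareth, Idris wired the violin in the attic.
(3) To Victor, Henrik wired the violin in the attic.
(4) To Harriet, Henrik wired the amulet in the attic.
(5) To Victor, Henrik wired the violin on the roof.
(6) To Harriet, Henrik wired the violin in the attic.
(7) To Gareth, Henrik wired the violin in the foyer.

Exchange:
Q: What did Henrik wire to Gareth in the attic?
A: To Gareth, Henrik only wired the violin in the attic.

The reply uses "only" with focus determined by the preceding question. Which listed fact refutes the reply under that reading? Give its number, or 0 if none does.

The question "What did ...?" targets the thing, so in the reply the focus falls on "the violin".
"Only" then excludes alternative things while the background — Henrik as agent and Gareth as recipient and in the attic as setting — is held fixed.
No listed fact shares that background with another thing. Nothing contradicts the reply.
(Fact (3) would refute a reading with focus on the recipient — but that is not what the question asks.)

0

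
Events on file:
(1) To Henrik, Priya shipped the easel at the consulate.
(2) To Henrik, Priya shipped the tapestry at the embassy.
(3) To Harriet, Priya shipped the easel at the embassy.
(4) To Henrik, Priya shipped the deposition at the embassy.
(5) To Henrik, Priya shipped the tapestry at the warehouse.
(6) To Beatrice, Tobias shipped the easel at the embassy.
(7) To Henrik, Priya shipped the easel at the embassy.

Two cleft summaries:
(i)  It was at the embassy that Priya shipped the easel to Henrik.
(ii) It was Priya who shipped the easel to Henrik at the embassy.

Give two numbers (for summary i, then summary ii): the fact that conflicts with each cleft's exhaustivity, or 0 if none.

1, 0

Summary (i) focuses "at the embassy" (the setting); background same agent, thing, recipient (Priya / the easel / Henrik). Fact (1) matches that background with setting = at the consulate — refutes (i).
Summary (ii) focuses "Priya" (the agent); background same thing, recipient, setting (the easel / Henrik / at the embassy). No fact matches that background with a different agent, so 0.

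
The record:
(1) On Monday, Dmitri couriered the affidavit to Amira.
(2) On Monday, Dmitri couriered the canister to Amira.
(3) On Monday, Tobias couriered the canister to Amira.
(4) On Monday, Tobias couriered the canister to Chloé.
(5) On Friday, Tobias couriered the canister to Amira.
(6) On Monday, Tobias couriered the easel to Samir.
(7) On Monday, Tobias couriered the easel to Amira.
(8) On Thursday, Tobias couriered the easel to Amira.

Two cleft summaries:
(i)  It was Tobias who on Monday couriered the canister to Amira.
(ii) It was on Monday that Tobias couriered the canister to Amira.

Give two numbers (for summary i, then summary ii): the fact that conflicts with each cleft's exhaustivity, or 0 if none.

2, 5

(i): focus "Tobias". Looking for the canister as thing and Amira as recipient and on Monday as setting with some other agent — fact (2) has Dmitri there. Refuted.
(ii): focus "on Monday". Looking for Tobias as agent and the canister as thing and Amira as recipient with some other setting — fact (5) has on Friday there. Refuted.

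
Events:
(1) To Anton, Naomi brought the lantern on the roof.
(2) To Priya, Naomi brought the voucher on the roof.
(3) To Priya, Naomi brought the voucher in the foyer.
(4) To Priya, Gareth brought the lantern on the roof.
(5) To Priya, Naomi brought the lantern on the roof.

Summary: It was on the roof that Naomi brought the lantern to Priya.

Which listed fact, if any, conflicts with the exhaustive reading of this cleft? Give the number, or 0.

0

The cleft puts "on the roof" in focus and presupposes the open proposition with same agent, thing, recipient (Naomi / the lantern / Priya).
Exhaustivity: on the roof is the only setting satisfying that background.
Every other fact differs from the presupposition on some backgrounded slot, so none challenges the exhaustivity.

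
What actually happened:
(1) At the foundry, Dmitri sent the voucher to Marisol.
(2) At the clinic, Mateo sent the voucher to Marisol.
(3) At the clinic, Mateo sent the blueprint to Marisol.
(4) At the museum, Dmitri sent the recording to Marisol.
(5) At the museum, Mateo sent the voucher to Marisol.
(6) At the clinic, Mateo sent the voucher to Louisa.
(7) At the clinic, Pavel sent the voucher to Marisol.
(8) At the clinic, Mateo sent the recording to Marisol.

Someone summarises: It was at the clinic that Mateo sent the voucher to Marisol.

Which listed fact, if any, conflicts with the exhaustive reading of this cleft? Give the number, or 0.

Focus of the cleft: "at the clinic" (the setting). Presupposed background: same agent, thing, recipient (Mateo / the voucher / Marisol).
Exhaustivity: at the clinic is the only setting satisfying that background.
Fact (5) shares the background but with setting = at the museum; exhaustivity is violated.

5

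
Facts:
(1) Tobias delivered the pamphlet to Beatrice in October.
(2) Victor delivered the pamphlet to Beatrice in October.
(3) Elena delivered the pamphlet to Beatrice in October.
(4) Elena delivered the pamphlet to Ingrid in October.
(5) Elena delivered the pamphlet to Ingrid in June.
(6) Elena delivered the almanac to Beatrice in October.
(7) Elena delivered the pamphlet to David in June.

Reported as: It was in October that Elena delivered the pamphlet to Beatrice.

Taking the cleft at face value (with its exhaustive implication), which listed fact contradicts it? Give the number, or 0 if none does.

0

The cleft puts "in October" in focus and presupposes the open proposition with same agent, thing, recipient (Elena / the pamphlet / Beatrice).
Exhaustivity: in October is the only setting satisfying that background.
Every other fact differs from the presupposition on some backgrounded slot, so none challenges the exhaustivity.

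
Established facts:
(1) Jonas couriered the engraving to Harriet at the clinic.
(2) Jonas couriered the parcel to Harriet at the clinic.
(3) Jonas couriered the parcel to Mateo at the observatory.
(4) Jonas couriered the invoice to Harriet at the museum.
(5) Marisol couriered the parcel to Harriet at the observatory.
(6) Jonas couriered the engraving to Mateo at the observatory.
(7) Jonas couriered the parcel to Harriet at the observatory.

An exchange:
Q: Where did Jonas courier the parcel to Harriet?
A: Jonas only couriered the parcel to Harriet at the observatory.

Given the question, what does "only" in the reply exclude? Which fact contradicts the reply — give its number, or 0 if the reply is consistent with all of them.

2

The question "Where did ...?" targets the setting, so in the reply the focus falls on "at the observatory".
"Only" then excludes alternative settings while the background — Jonas as agent and the parcel as thing and Harriet as recipient — is held fixed.
Fact (2) keeps Jonas as agent and the parcel as thing and Harriet as recipient but has setting = at the clinic; that refutes the reply.
(Fact (3) would refute a reading with focus on the recipient — but that is not what the question asks.)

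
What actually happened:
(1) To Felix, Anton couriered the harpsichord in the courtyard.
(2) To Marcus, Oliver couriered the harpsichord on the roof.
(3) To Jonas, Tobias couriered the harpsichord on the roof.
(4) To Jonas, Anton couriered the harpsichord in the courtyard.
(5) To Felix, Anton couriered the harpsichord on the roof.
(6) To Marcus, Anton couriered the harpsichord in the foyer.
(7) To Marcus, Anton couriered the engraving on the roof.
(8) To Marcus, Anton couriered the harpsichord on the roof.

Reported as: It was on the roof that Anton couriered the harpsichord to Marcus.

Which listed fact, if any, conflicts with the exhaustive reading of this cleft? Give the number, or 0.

Focus of the cleft: "on the roof" (the setting). Presupposed background: agent = Anton, thing = the harpsichord, recipient = Marcus.
The exhaustive reading says no other setting fits that background.
But fact (6) also has agent = Anton, thing = the harpsichord, recipient = Marcus, with setting = in the foyer — so the exhaustive reading fails.

6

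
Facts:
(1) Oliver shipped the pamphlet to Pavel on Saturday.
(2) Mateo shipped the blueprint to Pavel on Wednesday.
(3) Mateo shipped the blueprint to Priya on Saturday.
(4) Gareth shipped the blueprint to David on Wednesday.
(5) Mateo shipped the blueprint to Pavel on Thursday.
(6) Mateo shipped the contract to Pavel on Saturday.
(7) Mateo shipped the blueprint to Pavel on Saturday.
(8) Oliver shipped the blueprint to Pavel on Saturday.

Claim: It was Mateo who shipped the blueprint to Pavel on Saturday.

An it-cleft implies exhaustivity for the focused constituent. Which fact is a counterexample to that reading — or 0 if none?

8

The cleft puts "Mateo" in focus and presupposes the open proposition with the blueprint as thing and Pavel as recipient and on Saturday as setting.
Exhaustivity: Mateo is the only agent satisfying that background.
Fact (8) shares the background but with agent = Oliver; exhaustivity is violated.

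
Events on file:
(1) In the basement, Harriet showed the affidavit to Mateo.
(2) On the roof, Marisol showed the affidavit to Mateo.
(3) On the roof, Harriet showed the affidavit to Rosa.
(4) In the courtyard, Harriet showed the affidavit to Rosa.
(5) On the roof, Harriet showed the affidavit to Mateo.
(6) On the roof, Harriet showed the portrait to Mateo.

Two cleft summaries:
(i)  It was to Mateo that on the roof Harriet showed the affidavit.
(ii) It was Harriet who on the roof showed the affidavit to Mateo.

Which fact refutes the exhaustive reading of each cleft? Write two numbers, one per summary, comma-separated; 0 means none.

Summary (i) focuses "Mateo" (the recipient); background agent = Harriet, thing = the affidavit, setting = on the roof. Fact (3) matches that background with recipient = Rosa — refutes (i).
Summary (ii) focuses "Harriet" (the agent); background thing = the affidavit, recipient = Mateo, setting = on the roof. Fact (2) matches that background with agent = Marisol — refutes (ii).

3, 2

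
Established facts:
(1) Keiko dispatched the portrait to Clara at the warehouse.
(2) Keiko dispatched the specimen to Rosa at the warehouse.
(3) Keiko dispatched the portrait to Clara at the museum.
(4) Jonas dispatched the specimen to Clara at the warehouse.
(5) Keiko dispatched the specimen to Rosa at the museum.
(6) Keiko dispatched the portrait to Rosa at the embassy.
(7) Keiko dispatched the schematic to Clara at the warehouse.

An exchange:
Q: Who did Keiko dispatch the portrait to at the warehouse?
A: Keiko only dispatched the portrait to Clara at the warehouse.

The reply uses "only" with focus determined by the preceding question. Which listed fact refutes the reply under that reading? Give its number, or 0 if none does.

The question "Who did ... to ...?" targets the recipient, so in the reply the focus falls on "Clara".
So "only" ranges over recipients; the rest (Keiko as agent and the portrait as thing and at the warehouse as setting) is presupposed.
No listed fact shares that background with another recipient. Nothing contradicts the reply.
(Fact (3) would refute a reading with focus on the setting — but that is not what the question asks.)

0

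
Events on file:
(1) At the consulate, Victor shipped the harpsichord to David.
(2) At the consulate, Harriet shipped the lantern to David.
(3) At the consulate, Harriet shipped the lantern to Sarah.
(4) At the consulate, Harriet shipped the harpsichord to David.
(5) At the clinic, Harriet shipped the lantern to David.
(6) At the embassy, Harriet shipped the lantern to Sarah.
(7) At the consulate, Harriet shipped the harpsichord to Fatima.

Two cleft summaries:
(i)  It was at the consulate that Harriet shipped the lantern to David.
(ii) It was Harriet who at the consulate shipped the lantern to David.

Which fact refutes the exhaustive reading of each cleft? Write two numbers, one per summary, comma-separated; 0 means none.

5, 0

(i): focus "at the consulate". Looking for agent = Harriet, thing = the lantern, recipient = David with some other setting — fact (5) has at the clinic there. Refuted.
(ii): focus "Harriet". No fact shares thing = the lantern, recipient = David, setting = at the consulate with a different agent. 0.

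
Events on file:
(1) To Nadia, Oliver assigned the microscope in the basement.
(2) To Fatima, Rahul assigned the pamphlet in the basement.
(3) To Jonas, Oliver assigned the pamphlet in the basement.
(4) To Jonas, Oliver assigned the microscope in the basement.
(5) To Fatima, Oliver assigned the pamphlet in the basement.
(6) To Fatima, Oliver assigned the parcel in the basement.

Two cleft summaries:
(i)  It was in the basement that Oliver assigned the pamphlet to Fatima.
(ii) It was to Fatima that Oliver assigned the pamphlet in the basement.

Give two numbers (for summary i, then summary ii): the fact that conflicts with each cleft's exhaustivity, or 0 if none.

(i): focus "in the basement". No fact shares agent = Oliver, thing = the pamphlet, recipient = Fatima with a different setting. 0.
(ii): focus "Fatima". Looking for agent = Oliver, thing = the pamphlet, setting = in the basement with some other recipient — fact (3) has Jonas there. Refuted.

0, 3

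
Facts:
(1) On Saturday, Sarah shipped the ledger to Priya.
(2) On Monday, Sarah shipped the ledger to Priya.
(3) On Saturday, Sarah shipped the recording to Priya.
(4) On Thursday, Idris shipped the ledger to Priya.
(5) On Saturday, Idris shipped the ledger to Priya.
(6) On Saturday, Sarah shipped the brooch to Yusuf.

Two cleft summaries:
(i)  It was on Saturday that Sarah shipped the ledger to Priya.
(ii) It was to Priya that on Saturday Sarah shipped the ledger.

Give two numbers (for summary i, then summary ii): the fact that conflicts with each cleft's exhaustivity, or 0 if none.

Summary (i) focuses "on Saturday" (the setting); background agent = Sarah, thing = the ledger, recipient = Priya. Fact (2) matches that background with setting = on Monday — refutes (i).
Summary (ii) focuses "Priya" (the recipient); background agent = Sarah, thing = the ledger, setting = on Saturday. No fact matches that background with a different recipient, so 0.

2, 0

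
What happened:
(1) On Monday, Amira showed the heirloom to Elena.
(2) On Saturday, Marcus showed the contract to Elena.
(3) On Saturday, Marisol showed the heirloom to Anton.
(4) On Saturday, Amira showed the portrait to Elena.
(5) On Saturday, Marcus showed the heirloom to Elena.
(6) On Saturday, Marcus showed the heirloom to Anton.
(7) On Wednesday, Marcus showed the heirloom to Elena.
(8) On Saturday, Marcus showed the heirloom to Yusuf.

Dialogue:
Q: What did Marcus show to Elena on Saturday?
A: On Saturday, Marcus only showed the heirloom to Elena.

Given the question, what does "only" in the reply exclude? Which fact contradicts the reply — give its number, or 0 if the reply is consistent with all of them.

The question "What did ...?" targets the thing, so in the reply the focus falls on "the heirloom".
So "only" ranges over things; the rest (Marcus as agent and Elena as recipient and on Saturday as setting) is presupposed.
Fact (2) shares the background with a different thing (the contract) — counterexample.
(Fact (7) would refute a reading with focus on the setting — but that is not what the question asks.)

2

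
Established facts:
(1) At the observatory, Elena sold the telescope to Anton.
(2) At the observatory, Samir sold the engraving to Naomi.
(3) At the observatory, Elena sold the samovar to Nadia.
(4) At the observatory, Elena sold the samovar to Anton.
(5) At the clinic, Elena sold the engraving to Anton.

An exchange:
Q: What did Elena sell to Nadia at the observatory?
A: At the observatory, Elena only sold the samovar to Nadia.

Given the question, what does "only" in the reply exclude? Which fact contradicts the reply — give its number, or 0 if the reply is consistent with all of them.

0

The question "What did ...?" targets the thing, so in the reply the focus falls on "the samovar".
"Only" then excludes alternative things while the background — same agent, recipient, setting (Elena / Nadia / at the observatory) — is held fixed.
No listed fact shares that background with another thing. Nothing contradicts the reply.
(Fact (4) would refute a reading with focus on the recipient — but that is not what the question asks.)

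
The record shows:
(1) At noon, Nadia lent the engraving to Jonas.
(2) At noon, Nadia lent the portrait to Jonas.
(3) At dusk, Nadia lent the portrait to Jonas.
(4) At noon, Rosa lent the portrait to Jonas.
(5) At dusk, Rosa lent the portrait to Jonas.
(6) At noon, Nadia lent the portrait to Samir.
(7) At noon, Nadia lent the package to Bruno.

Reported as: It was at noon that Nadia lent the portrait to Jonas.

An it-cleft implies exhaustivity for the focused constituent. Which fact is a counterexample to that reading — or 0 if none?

3

The cleft puts "at noon" in focus and presupposes the open proposition with Nadia as agent and the portrait as thing and Jonas as recipient.
Exhaustivity: at noon is the only setting satisfying that background.
But fact (3) also has Nadia as agent and the portrait as thing and Jonas as recipient, with setting = at dusk — so the exhaustive reading fails.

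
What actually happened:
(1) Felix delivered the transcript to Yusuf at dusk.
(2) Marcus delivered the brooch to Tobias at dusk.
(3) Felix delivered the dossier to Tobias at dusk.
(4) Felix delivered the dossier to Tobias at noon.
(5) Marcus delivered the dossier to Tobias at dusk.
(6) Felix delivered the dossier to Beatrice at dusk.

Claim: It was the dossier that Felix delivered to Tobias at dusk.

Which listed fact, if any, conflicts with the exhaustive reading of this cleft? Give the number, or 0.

0

Focus of the cleft: "the dossier" (the thing). Presupposed background: same agent, recipient, setting (Felix / Tobias / at dusk).
Exhaustivity: the dossier is the only thing satisfying that background.
No listed fact matches the background with a different thing. Exhaustivity holds.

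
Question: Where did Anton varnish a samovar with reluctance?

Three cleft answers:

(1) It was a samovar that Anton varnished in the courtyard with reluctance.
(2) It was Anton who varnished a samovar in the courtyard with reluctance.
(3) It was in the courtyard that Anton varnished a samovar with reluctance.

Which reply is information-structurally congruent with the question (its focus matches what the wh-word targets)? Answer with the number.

3

The question word "where" targets the location.
Option (1) clefts "a samovar" — the direct object, not what was asked.
Option (2) clefts "Anton" — the subject (agent), not what was asked.
Option (3) clefts "in the courtyard" — that matches what the question asks about.
So the congruent reply is (3).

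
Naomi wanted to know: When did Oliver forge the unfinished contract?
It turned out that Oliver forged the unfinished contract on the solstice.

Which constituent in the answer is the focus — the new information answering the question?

on the solstice

The wh-word "when" asks about the time.
In the answer, "Oliver" and "the unfinished contract" are given — repeated from the question.
The constituent filling the time gap is "on the solstice"; that is the focus and would carry nuclear stress.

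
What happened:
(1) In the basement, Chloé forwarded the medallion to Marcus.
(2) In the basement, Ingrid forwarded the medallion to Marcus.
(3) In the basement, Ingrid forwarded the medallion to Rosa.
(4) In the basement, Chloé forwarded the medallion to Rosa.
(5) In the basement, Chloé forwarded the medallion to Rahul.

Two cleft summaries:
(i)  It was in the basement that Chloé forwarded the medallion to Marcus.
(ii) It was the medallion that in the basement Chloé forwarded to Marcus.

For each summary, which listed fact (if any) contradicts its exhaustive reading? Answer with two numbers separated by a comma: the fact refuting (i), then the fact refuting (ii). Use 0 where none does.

0, 0

Summary (i) focuses "in the basement" (the setting); background same agent, thing, recipient (Chloé / the medallion / Marcus). No fact matches that background with a different setting, so 0.
Summary (ii) focuses "the medallion" (the thing); background same agent, recipient, setting (Chloé / Marcus / in the basement). No fact matches that background with a different thing, so 0.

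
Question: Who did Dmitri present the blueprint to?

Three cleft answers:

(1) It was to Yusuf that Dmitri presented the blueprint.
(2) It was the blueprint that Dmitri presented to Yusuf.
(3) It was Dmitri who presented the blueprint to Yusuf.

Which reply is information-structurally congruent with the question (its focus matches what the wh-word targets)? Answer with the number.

The question word "who" targets the recipient.
Option (1) clefts "to Yusuf" — that matches what the question asks about.
Option (2) clefts "the blueprint" — the direct object, not what was asked.
Option (3) clefts "Dmitri" — the subject (agent), not what was asked.
So the congruent reply is (1).

1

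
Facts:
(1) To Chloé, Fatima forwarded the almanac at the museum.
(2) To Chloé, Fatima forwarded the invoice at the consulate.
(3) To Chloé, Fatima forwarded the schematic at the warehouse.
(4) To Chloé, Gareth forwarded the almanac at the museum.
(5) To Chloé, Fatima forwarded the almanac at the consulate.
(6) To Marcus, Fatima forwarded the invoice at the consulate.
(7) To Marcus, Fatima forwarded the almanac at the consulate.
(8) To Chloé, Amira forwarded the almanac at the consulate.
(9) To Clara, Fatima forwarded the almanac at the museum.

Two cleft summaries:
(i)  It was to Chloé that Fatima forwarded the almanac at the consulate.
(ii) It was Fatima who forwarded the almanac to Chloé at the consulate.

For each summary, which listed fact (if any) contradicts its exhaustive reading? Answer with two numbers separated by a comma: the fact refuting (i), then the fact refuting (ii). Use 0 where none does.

Summary (i) focuses "Chloé" (the recipient); background same agent, thing, setting (Fatima / the almanac / at the consulate). Fact (7) matches that background with recipient = Marcus — refutes (i).
Summary (ii) focuses "Fatima" (the agent); background same thing, recipient, setting (the almanac / Chloé / at the consulate). Fact (8) matches that background with agent = Amira — refutes (ii).

7, 8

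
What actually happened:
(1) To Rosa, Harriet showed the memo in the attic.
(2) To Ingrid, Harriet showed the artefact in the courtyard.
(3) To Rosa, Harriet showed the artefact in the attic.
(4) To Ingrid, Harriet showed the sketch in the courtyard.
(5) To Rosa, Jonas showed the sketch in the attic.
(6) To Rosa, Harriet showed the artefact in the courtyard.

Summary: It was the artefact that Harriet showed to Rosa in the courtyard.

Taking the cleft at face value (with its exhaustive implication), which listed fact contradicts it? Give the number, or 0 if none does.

The cleft puts "the artefact" in focus and presupposes the open proposition with Harriet as agent and Rosa as recipient and in the courtyard as setting.
Exhaustivity: the artefact is the only thing satisfying that background.
No listed fact matches the background with a different thing. Exhaustivity holds.

0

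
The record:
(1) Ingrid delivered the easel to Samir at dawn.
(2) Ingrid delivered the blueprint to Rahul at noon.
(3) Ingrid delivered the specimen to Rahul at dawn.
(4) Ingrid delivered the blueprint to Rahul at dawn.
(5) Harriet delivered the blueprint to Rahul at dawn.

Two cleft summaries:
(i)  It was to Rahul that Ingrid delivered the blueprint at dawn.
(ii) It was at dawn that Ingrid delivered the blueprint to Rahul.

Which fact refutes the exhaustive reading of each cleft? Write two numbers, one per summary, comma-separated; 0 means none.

Summary (i) focuses "Rahul" (the recipient); background same agent, thing, setting (Ingrid / the blueprint / at dawn). No fact matches that background with a different recipient, so 0.
Summary (ii) focuses "at dawn" (the setting); background same agent, thing, recipient (Ingrid / the blueprint / Rahul). Fact (2) matches that background with setting = at noon — refutes (ii).

0, 2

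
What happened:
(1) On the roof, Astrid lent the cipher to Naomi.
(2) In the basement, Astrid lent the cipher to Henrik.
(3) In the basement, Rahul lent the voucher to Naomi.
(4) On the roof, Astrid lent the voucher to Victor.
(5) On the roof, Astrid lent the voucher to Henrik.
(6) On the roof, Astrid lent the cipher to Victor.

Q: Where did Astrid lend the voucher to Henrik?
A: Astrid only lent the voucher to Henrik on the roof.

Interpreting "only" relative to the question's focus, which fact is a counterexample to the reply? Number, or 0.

0

The question "Where did ...?" targets the setting, so in the reply the focus falls on "on the roof".
So "only" ranges over settings; the rest (same agent, thing, recipient (Astrid / the voucher / Henrik)) is presupposed.
No fact keeps same agent, thing, recipient (Astrid / the voucher / Henrik) while changing the setting; every other fact differs on something backgrounded. The reply stands.
(Fact (4) would refute a reading with focus on the recipient — but that is not what the question asks.)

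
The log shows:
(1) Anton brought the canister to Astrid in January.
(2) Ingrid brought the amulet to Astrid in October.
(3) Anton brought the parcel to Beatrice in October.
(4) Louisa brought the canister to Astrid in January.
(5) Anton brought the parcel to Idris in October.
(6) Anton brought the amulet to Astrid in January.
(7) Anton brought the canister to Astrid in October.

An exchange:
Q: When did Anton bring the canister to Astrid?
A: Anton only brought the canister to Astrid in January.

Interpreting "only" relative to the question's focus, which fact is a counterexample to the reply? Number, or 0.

The question "When did ...?" targets the setting, so in the reply the focus falls on "in January".
So "only" ranges over settings; the rest (same agent, thing, recipient (Anton / the canister / Astrid)) is presupposed.
Fact (7) shares the background with a different setting (in October) — counterexample.
(Fact (6) would refute a reading with focus on the thing — but that is not what the question asks.)

7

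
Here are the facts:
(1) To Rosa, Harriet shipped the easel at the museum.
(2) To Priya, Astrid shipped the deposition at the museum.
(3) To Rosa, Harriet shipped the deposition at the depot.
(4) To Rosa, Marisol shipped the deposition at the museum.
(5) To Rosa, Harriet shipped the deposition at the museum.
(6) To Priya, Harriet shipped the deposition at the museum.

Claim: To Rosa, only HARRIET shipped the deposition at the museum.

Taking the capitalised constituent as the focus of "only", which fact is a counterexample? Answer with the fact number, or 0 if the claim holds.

The capitals mark "Harriet" as focus. So "only" rules out other agents, with the rest (thing = the deposition, recipient = Rosa, setting = at the museum) as background.
Fact (4) matches on thing = the deposition, recipient = Rosa, setting = at the museum, but has agent = Marisol instead. That refutes the claim.

4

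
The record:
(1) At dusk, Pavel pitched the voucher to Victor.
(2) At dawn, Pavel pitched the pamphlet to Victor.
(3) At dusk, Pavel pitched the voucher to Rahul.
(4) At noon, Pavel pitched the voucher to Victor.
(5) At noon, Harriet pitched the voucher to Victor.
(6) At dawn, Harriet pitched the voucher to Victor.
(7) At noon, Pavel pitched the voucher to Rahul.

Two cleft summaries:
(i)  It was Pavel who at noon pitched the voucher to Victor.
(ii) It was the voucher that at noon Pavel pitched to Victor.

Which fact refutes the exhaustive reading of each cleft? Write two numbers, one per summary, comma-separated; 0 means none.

5, 0

Summary (i) focuses "Pavel" (the agent); background the voucher as thing and Victor as recipient and at noon as setting. Fact (5) matches that background with agent = Harriet — refutes (i).
Summary (ii) focuses "the voucher" (the thing); background Pavel as agent and Victor as recipient and at noon as setting. No fact matches that background with a different thing, so 0.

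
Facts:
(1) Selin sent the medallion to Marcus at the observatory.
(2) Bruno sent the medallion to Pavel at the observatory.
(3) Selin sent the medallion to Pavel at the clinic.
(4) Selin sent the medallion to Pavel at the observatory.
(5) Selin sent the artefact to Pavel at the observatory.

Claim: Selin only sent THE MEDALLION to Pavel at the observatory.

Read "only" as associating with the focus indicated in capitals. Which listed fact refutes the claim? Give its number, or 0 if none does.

5

Focus (in capitals) is "the medallion" — the thing. "Only" excludes alternative things while holding fixed same agent, recipient, setting (Selin / Pavel / at the observatory).
Fact (5) matches on same agent, recipient, setting (Selin / Pavel / at the observatory), but has thing = the artefact instead. That refutes the claim.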